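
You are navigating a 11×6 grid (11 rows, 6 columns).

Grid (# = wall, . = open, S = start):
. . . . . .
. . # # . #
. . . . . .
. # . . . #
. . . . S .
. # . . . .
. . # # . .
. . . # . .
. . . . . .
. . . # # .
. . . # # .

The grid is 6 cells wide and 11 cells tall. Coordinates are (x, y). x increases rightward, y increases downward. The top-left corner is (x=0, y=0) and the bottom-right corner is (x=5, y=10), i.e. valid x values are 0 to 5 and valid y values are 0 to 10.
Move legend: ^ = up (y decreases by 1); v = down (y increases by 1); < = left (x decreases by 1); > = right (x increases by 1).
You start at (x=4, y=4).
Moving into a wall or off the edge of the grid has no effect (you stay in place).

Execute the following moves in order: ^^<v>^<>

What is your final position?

Start: (x=4, y=4)
  ^ (up): (x=4, y=4) -> (x=4, y=3)
  ^ (up): (x=4, y=3) -> (x=4, y=2)
  < (left): (x=4, y=2) -> (x=3, y=2)
  v (down): (x=3, y=2) -> (x=3, y=3)
  > (right): (x=3, y=3) -> (x=4, y=3)
  ^ (up): (x=4, y=3) -> (x=4, y=2)
  < (left): (x=4, y=2) -> (x=3, y=2)
  > (right): (x=3, y=2) -> (x=4, y=2)
Final: (x=4, y=2)

Answer: Final position: (x=4, y=2)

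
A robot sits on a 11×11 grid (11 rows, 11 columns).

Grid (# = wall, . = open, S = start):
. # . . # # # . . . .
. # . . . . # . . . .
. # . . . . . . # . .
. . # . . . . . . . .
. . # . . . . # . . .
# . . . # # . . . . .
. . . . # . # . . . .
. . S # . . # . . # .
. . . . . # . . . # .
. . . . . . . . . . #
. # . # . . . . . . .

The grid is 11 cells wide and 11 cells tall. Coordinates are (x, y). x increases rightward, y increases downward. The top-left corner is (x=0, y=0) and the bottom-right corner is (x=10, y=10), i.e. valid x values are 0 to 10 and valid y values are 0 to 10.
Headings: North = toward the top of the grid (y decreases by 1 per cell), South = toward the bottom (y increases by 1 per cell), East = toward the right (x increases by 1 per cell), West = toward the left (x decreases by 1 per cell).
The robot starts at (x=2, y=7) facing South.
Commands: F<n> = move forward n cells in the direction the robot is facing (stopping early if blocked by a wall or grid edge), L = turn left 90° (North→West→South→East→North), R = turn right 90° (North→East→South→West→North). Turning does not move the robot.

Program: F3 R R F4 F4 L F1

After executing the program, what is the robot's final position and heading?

Answer: Final position: (x=1, y=5), facing West

Derivation:
Start: (x=2, y=7), facing South
  F3: move forward 3, now at (x=2, y=10)
  R: turn right, now facing West
  R: turn right, now facing North
  F4: move forward 4, now at (x=2, y=6)
  F4: move forward 1/4 (blocked), now at (x=2, y=5)
  L: turn left, now facing West
  F1: move forward 1, now at (x=1, y=5)
Final: (x=1, y=5), facing West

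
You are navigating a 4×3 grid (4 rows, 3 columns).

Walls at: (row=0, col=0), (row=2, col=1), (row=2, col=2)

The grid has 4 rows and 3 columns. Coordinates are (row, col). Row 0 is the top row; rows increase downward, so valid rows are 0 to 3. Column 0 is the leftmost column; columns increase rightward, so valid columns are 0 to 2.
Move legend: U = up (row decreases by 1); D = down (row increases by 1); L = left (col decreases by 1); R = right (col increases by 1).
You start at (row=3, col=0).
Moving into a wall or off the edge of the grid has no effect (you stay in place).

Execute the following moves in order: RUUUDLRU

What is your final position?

Start: (row=3, col=0)
  R (right): (row=3, col=0) -> (row=3, col=1)
  [×3]U (up): blocked, stay at (row=3, col=1)
  D (down): blocked, stay at (row=3, col=1)
  L (left): (row=3, col=1) -> (row=3, col=0)
  R (right): (row=3, col=0) -> (row=3, col=1)
  U (up): blocked, stay at (row=3, col=1)
Final: (row=3, col=1)

Answer: Final position: (row=3, col=1)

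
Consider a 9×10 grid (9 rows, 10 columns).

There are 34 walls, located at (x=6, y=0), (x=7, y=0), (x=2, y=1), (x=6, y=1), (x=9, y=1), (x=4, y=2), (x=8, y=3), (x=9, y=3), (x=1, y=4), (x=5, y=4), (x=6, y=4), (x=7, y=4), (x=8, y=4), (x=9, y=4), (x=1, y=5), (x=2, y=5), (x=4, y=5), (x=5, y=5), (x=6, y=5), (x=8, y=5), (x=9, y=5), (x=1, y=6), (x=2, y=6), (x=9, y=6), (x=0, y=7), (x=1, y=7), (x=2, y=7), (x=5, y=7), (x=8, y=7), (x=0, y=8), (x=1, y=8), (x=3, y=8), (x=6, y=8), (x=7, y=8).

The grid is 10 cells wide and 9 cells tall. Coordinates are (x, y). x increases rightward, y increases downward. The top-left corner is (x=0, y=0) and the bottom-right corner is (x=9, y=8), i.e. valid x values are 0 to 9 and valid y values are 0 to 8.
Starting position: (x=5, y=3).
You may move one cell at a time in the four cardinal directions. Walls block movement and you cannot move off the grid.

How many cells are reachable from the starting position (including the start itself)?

BFS flood-fill from (x=5, y=3):
  Distance 0: (x=5, y=3)
  Distance 1: (x=5, y=2), (x=4, y=3), (x=6, y=3)
  Distance 2: (x=5, y=1), (x=6, y=2), (x=3, y=3), (x=7, y=3), (x=4, y=4)
  Distance 3: (x=5, y=0), (x=4, y=1), (x=3, y=2), (x=7, y=2), (x=2, y=3), (x=3, y=4)
  Distance 4: (x=4, y=0), (x=3, y=1), (x=7, y=1), (x=2, y=2), (x=8, y=2), (x=1, y=3), (x=2, y=4), (x=3, y=5)
  Distance 5: (x=3, y=0), (x=8, y=1), (x=1, y=2), (x=9, y=2), (x=0, y=3), (x=3, y=6)
  Distance 6: (x=2, y=0), (x=8, y=0), (x=1, y=1), (x=0, y=2), (x=0, y=4), (x=4, y=6), (x=3, y=7)
  Distance 7: (x=1, y=0), (x=9, y=0), (x=0, y=1), (x=0, y=5), (x=5, y=6), (x=4, y=7)
  Distance 8: (x=0, y=0), (x=0, y=6), (x=6, y=6), (x=4, y=8)
  Distance 9: (x=7, y=6), (x=6, y=7), (x=5, y=8)
  Distance 10: (x=7, y=5), (x=8, y=6), (x=7, y=7)
Total reachable: 52 (grid has 56 open cells total)

Answer: Reachable cells: 52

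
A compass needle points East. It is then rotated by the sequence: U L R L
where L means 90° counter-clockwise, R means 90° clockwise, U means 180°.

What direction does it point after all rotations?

Answer: Final heading: South

Derivation:
Start: East
  U (U-turn (180°)) -> West
  L (left (90° counter-clockwise)) -> South
  R (right (90° clockwise)) -> West
  L (left (90° counter-clockwise)) -> South
Final: South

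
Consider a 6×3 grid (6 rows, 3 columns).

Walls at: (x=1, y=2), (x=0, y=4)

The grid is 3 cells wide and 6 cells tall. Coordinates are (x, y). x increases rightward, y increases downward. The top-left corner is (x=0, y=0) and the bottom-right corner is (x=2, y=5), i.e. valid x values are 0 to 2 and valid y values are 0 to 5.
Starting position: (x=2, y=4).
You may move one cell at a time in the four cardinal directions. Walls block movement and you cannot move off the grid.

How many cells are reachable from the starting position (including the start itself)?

Answer: Reachable cells: 16

Derivation:
BFS flood-fill from (x=2, y=4):
  Distance 0: (x=2, y=4)
  Distance 1: (x=2, y=3), (x=1, y=4), (x=2, y=5)
  Distance 2: (x=2, y=2), (x=1, y=3), (x=1, y=5)
  Distance 3: (x=2, y=1), (x=0, y=3), (x=0, y=5)
  Distance 4: (x=2, y=0), (x=1, y=1), (x=0, y=2)
  Distance 5: (x=1, y=0), (x=0, y=1)
  Distance 6: (x=0, y=0)
Total reachable: 16 (grid has 16 open cells total)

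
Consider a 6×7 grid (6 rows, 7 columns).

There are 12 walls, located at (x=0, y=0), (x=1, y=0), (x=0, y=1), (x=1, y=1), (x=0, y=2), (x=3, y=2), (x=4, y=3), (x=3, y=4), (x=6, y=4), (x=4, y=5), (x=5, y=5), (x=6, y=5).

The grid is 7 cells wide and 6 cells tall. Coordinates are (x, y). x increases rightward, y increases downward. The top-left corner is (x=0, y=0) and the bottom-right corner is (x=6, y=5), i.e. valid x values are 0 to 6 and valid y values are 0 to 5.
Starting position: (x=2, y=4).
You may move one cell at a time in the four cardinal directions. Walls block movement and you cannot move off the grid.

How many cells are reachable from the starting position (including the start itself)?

BFS flood-fill from (x=2, y=4):
  Distance 0: (x=2, y=4)
  Distance 1: (x=2, y=3), (x=1, y=4), (x=2, y=5)
  Distance 2: (x=2, y=2), (x=1, y=3), (x=3, y=3), (x=0, y=4), (x=1, y=5), (x=3, y=5)
  Distance 3: (x=2, y=1), (x=1, y=2), (x=0, y=3), (x=0, y=5)
  Distance 4: (x=2, y=0), (x=3, y=1)
  Distance 5: (x=3, y=0), (x=4, y=1)
  Distance 6: (x=4, y=0), (x=5, y=1), (x=4, y=2)
  Distance 7: (x=5, y=0), (x=6, y=1), (x=5, y=2)
  Distance 8: (x=6, y=0), (x=6, y=2), (x=5, y=3)
  Distance 9: (x=6, y=3), (x=5, y=4)
  Distance 10: (x=4, y=4)
Total reachable: 30 (grid has 30 open cells total)

Answer: Reachable cells: 30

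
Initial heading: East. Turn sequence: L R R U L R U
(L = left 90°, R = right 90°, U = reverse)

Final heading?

Answer: Final heading: South

Derivation:
Start: East
  L (left (90° counter-clockwise)) -> North
  R (right (90° clockwise)) -> East
  R (right (90° clockwise)) -> South
  U (U-turn (180°)) -> North
  L (left (90° counter-clockwise)) -> West
  R (right (90° clockwise)) -> North
  U (U-turn (180°)) -> South
Final: South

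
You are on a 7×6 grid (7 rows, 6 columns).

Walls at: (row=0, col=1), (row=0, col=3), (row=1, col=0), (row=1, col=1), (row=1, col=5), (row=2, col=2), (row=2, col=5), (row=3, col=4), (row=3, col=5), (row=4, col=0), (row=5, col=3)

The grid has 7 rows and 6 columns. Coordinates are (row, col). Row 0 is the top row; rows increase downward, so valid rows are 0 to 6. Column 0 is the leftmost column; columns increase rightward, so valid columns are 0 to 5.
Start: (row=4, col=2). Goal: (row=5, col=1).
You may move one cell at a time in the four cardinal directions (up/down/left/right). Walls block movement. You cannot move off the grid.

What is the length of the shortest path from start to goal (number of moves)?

Answer: Shortest path length: 2

Derivation:
BFS from (row=4, col=2) until reaching (row=5, col=1):
  Distance 0: (row=4, col=2)
  Distance 1: (row=3, col=2), (row=4, col=1), (row=4, col=3), (row=5, col=2)
  Distance 2: (row=3, col=1), (row=3, col=3), (row=4, col=4), (row=5, col=1), (row=6, col=2)  <- goal reached here
One shortest path (2 moves): (row=4, col=2) -> (row=4, col=1) -> (row=5, col=1)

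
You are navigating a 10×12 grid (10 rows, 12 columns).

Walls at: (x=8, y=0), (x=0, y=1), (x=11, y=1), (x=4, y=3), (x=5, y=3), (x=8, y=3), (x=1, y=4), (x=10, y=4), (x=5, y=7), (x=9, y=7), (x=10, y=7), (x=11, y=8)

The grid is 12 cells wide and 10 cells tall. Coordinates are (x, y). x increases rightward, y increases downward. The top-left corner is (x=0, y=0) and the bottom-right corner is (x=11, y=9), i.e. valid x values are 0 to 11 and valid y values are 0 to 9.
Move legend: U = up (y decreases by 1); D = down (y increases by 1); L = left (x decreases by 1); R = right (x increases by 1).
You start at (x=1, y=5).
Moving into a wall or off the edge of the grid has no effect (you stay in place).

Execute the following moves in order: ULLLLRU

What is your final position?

Answer: Final position: (x=1, y=5)

Derivation:
Start: (x=1, y=5)
  U (up): blocked, stay at (x=1, y=5)
  L (left): (x=1, y=5) -> (x=0, y=5)
  [×3]L (left): blocked, stay at (x=0, y=5)
  R (right): (x=0, y=5) -> (x=1, y=5)
  U (up): blocked, stay at (x=1, y=5)
Final: (x=1, y=5)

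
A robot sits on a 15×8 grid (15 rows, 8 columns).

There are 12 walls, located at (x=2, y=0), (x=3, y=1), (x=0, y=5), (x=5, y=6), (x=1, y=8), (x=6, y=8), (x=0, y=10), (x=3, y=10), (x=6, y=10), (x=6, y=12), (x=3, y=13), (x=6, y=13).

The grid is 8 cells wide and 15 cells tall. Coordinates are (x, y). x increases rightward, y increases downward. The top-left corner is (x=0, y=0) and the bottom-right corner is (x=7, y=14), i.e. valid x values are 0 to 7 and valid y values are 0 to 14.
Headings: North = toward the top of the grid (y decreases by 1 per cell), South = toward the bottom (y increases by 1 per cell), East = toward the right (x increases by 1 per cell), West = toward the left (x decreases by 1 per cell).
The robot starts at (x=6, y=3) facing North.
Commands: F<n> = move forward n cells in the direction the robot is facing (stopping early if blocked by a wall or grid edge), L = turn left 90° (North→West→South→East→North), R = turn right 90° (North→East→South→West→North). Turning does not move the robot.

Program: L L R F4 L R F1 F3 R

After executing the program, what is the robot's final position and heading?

Answer: Final position: (x=0, y=3), facing North

Derivation:
Start: (x=6, y=3), facing North
  L: turn left, now facing West
  L: turn left, now facing South
  R: turn right, now facing West
  F4: move forward 4, now at (x=2, y=3)
  L: turn left, now facing South
  R: turn right, now facing West
  F1: move forward 1, now at (x=1, y=3)
  F3: move forward 1/3 (blocked), now at (x=0, y=3)
  R: turn right, now facing North
Final: (x=0, y=3), facing North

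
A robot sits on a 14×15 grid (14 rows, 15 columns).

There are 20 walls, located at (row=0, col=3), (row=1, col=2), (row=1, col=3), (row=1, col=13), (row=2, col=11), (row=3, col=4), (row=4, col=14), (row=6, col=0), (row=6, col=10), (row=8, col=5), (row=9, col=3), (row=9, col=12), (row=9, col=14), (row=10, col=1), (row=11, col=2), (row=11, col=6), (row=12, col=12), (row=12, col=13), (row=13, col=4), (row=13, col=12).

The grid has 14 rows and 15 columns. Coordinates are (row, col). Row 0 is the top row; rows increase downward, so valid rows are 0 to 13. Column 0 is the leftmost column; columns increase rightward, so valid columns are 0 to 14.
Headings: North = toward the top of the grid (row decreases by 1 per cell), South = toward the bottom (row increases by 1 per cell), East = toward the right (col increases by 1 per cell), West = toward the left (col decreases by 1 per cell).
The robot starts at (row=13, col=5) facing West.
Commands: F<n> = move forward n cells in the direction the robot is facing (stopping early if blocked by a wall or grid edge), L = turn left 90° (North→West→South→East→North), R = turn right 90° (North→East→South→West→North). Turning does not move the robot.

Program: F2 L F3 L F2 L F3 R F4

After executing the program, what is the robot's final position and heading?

Answer: Final position: (row=10, col=11), facing East

Derivation:
Start: (row=13, col=5), facing West
  F2: move forward 0/2 (blocked), now at (row=13, col=5)
  L: turn left, now facing South
  F3: move forward 0/3 (blocked), now at (row=13, col=5)
  L: turn left, now facing East
  F2: move forward 2, now at (row=13, col=7)
  L: turn left, now facing North
  F3: move forward 3, now at (row=10, col=7)
  R: turn right, now facing East
  F4: move forward 4, now at (row=10, col=11)
Final: (row=10, col=11), facing East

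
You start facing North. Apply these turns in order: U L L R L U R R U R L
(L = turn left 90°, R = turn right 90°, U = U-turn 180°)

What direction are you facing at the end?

Start: North
  U (U-turn (180°)) -> South
  L (left (90° counter-clockwise)) -> East
  L (left (90° counter-clockwise)) -> North
  R (right (90° clockwise)) -> East
  L (left (90° counter-clockwise)) -> North
  U (U-turn (180°)) -> South
  R (right (90° clockwise)) -> West
  R (right (90° clockwise)) -> North
  U (U-turn (180°)) -> South
  R (right (90° clockwise)) -> West
  L (left (90° counter-clockwise)) -> South
Final: South

Answer: Final heading: South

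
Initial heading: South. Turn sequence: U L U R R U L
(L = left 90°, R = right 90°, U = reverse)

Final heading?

Answer: Final heading: North

Derivation:
Start: South
  U (U-turn (180°)) -> North
  L (left (90° counter-clockwise)) -> West
  U (U-turn (180°)) -> East
  R (right (90° clockwise)) -> South
  R (right (90° clockwise)) -> West
  U (U-turn (180°)) -> East
  L (left (90° counter-clockwise)) -> North
Final: North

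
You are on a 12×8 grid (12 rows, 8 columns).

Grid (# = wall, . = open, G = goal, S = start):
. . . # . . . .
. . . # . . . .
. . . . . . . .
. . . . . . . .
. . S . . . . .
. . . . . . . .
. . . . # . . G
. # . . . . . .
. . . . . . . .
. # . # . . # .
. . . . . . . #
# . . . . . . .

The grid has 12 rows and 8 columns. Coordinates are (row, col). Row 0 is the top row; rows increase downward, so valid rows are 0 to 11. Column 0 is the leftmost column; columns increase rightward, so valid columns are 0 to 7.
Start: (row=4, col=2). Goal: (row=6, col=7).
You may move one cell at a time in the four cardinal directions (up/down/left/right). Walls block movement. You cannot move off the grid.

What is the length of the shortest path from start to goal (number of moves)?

Answer: Shortest path length: 7

Derivation:
BFS from (row=4, col=2) until reaching (row=6, col=7):
  Distance 0: (row=4, col=2)
  Distance 1: (row=3, col=2), (row=4, col=1), (row=4, col=3), (row=5, col=2)
  Distance 2: (row=2, col=2), (row=3, col=1), (row=3, col=3), (row=4, col=0), (row=4, col=4), (row=5, col=1), (row=5, col=3), (row=6, col=2)
  Distance 3: (row=1, col=2), (row=2, col=1), (row=2, col=3), (row=3, col=0), (row=3, col=4), (row=4, col=5), (row=5, col=0), (row=5, col=4), (row=6, col=1), (row=6, col=3), (row=7, col=2)
  Distance 4: (row=0, col=2), (row=1, col=1), (row=2, col=0), (row=2, col=4), (row=3, col=5), (row=4, col=6), (row=5, col=5), (row=6, col=0), (row=7, col=3), (row=8, col=2)
  Distance 5: (row=0, col=1), (row=1, col=0), (row=1, col=4), (row=2, col=5), (row=3, col=6), (row=4, col=7), (row=5, col=6), (row=6, col=5), (row=7, col=0), (row=7, col=4), (row=8, col=1), (row=8, col=3), (row=9, col=2)
  Distance 6: (row=0, col=0), (row=0, col=4), (row=1, col=5), (row=2, col=6), (row=3, col=7), (row=5, col=7), (row=6, col=6), (row=7, col=5), (row=8, col=0), (row=8, col=4), (row=10, col=2)
  Distance 7: (row=0, col=5), (row=1, col=6), (row=2, col=7), (row=6, col=7), (row=7, col=6), (row=8, col=5), (row=9, col=0), (row=9, col=4), (row=10, col=1), (row=10, col=3), (row=11, col=2)  <- goal reached here
One shortest path (7 moves): (row=4, col=2) -> (row=4, col=3) -> (row=4, col=4) -> (row=4, col=5) -> (row=4, col=6) -> (row=4, col=7) -> (row=5, col=7) -> (row=6, col=7)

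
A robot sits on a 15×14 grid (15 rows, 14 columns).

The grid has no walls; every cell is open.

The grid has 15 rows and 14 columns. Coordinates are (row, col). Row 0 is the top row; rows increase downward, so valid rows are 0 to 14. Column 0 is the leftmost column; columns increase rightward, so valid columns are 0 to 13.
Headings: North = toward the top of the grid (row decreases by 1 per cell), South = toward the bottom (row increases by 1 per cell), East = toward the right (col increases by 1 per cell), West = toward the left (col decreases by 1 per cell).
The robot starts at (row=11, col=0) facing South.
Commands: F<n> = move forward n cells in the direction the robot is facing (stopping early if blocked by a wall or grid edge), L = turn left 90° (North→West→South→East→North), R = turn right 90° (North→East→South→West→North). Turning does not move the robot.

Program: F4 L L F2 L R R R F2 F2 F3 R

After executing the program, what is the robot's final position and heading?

Answer: Final position: (row=14, col=0), facing West

Derivation:
Start: (row=11, col=0), facing South
  F4: move forward 3/4 (blocked), now at (row=14, col=0)
  L: turn left, now facing East
  L: turn left, now facing North
  F2: move forward 2, now at (row=12, col=0)
  L: turn left, now facing West
  R: turn right, now facing North
  R: turn right, now facing East
  R: turn right, now facing South
  F2: move forward 2, now at (row=14, col=0)
  F2: move forward 0/2 (blocked), now at (row=14, col=0)
  F3: move forward 0/3 (blocked), now at (row=14, col=0)
  R: turn right, now facing West
Final: (row=14, col=0), facing West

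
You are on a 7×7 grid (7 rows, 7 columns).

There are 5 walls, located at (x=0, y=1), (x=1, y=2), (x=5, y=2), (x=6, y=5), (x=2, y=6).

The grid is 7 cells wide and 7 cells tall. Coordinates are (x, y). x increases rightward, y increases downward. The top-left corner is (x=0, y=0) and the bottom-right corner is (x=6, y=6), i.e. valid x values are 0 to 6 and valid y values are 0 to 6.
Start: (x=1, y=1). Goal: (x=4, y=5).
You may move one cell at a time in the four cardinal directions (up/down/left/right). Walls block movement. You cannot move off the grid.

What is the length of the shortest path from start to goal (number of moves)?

BFS from (x=1, y=1) until reaching (x=4, y=5):
  Distance 0: (x=1, y=1)
  Distance 1: (x=1, y=0), (x=2, y=1)
  Distance 2: (x=0, y=0), (x=2, y=0), (x=3, y=1), (x=2, y=2)
  Distance 3: (x=3, y=0), (x=4, y=1), (x=3, y=2), (x=2, y=3)
  Distance 4: (x=4, y=0), (x=5, y=1), (x=4, y=2), (x=1, y=3), (x=3, y=3), (x=2, y=4)
  Distance 5: (x=5, y=0), (x=6, y=1), (x=0, y=3), (x=4, y=3), (x=1, y=4), (x=3, y=4), (x=2, y=5)
  Distance 6: (x=6, y=0), (x=0, y=2), (x=6, y=2), (x=5, y=3), (x=0, y=4), (x=4, y=4), (x=1, y=5), (x=3, y=5)
  Distance 7: (x=6, y=3), (x=5, y=4), (x=0, y=5), (x=4, y=5), (x=1, y=6), (x=3, y=6)  <- goal reached here
One shortest path (7 moves): (x=1, y=1) -> (x=2, y=1) -> (x=3, y=1) -> (x=4, y=1) -> (x=4, y=2) -> (x=4, y=3) -> (x=4, y=4) -> (x=4, y=5)

Answer: Shortest path length: 7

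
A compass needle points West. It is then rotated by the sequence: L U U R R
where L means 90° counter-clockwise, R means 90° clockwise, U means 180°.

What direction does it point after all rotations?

Answer: Final heading: North

Derivation:
Start: West
  L (left (90° counter-clockwise)) -> South
  U (U-turn (180°)) -> North
  U (U-turn (180°)) -> South
  R (right (90° clockwise)) -> West
  R (right (90° clockwise)) -> North
Final: North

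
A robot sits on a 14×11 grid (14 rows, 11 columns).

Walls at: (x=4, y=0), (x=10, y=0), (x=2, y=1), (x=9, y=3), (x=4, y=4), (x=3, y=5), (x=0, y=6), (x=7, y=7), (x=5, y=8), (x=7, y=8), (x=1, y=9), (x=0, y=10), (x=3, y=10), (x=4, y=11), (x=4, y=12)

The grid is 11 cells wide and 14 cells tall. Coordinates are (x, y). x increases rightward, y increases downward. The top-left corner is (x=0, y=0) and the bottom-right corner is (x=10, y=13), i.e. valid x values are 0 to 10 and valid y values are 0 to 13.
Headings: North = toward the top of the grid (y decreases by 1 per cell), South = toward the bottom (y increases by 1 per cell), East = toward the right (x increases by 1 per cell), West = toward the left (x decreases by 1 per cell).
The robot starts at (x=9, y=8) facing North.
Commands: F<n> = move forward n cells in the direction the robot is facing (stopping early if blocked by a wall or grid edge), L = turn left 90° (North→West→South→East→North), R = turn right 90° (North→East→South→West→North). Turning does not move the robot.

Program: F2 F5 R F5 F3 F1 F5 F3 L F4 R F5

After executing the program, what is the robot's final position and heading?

Answer: Final position: (x=10, y=1), facing East

Derivation:
Start: (x=9, y=8), facing North
  F2: move forward 2, now at (x=9, y=6)
  F5: move forward 2/5 (blocked), now at (x=9, y=4)
  R: turn right, now facing East
  F5: move forward 1/5 (blocked), now at (x=10, y=4)
  F3: move forward 0/3 (blocked), now at (x=10, y=4)
  F1: move forward 0/1 (blocked), now at (x=10, y=4)
  F5: move forward 0/5 (blocked), now at (x=10, y=4)
  F3: move forward 0/3 (blocked), now at (x=10, y=4)
  L: turn left, now facing North
  F4: move forward 3/4 (blocked), now at (x=10, y=1)
  R: turn right, now facing East
  F5: move forward 0/5 (blocked), now at (x=10, y=1)
Final: (x=10, y=1), facing East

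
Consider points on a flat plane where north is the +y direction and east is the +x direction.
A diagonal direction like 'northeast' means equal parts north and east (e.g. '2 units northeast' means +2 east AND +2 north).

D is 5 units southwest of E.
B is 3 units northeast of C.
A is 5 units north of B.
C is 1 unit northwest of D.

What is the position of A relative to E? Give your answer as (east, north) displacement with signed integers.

Place E at the origin (east=0, north=0).
  D is 5 units southwest of E: delta (east=-5, north=-5); D at (east=-5, north=-5).
  C is 1 unit northwest of D: delta (east=-1, north=+1); C at (east=-6, north=-4).
  B is 3 units northeast of C: delta (east=+3, north=+3); B at (east=-3, north=-1).
  A is 5 units north of B: delta (east=+0, north=+5); A at (east=-3, north=4).
Therefore A relative to E: (east=-3, north=4).

Answer: A is at (east=-3, north=4) relative to E.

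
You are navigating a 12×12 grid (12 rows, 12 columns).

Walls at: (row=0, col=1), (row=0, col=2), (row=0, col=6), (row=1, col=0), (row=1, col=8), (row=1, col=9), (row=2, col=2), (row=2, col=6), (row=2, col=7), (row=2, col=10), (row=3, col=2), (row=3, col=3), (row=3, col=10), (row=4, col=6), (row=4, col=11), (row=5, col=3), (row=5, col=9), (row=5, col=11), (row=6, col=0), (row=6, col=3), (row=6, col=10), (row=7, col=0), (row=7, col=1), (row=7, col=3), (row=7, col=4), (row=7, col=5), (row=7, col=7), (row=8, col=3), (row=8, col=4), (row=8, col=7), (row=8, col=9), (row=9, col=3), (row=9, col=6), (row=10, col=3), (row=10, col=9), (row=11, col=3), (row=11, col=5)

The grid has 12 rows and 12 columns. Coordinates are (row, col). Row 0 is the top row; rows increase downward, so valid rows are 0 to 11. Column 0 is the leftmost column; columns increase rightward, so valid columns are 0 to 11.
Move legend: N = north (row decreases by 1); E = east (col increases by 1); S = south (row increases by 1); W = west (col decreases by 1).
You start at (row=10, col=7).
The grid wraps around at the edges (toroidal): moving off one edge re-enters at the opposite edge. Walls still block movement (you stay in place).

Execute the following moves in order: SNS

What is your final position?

Start: (row=10, col=7)
  S (south): (row=10, col=7) -> (row=11, col=7)
  N (north): (row=11, col=7) -> (row=10, col=7)
  S (south): (row=10, col=7) -> (row=11, col=7)
Final: (row=11, col=7)

Answer: Final position: (row=11, col=7)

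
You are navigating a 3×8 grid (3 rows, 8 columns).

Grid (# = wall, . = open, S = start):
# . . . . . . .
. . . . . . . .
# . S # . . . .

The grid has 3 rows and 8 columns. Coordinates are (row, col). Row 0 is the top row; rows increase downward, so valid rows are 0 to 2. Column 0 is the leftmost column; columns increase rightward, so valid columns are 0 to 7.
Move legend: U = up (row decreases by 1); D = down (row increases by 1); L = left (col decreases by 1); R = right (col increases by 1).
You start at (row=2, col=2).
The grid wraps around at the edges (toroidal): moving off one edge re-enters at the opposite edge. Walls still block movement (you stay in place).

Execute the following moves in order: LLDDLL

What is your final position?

Start: (row=2, col=2)
  L (left): (row=2, col=2) -> (row=2, col=1)
  L (left): blocked, stay at (row=2, col=1)
  D (down): (row=2, col=1) -> (row=0, col=1)
  D (down): (row=0, col=1) -> (row=1, col=1)
  L (left): (row=1, col=1) -> (row=1, col=0)
  L (left): (row=1, col=0) -> (row=1, col=7)
Final: (row=1, col=7)

Answer: Final position: (row=1, col=7)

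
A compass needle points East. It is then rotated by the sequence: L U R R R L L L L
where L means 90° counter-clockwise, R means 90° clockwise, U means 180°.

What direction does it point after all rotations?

Answer: Final heading: East

Derivation:
Start: East
  L (left (90° counter-clockwise)) -> North
  U (U-turn (180°)) -> South
  R (right (90° clockwise)) -> West
  R (right (90° clockwise)) -> North
  R (right (90° clockwise)) -> East
  L (left (90° counter-clockwise)) -> North
  L (left (90° counter-clockwise)) -> West
  L (left (90° counter-clockwise)) -> South
  L (left (90° counter-clockwise)) -> East
Final: East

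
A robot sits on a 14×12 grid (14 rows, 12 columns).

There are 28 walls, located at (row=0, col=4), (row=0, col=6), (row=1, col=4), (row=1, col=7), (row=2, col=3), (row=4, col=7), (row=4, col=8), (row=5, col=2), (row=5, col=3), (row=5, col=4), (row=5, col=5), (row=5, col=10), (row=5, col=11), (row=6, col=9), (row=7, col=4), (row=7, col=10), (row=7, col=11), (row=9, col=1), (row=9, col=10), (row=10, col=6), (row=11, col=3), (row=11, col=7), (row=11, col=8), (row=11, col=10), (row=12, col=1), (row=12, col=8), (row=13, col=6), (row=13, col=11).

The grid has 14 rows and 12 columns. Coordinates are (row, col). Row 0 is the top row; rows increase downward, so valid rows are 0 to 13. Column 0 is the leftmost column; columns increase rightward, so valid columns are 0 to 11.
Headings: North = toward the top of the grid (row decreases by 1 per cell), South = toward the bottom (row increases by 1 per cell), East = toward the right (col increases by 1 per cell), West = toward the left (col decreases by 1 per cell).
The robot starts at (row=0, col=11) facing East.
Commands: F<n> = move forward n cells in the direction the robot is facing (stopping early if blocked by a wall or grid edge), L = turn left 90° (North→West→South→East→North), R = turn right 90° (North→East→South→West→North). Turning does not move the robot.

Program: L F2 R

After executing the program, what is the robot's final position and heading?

Answer: Final position: (row=0, col=11), facing East

Derivation:
Start: (row=0, col=11), facing East
  L: turn left, now facing North
  F2: move forward 0/2 (blocked), now at (row=0, col=11)
  R: turn right, now facing East
Final: (row=0, col=11), facing East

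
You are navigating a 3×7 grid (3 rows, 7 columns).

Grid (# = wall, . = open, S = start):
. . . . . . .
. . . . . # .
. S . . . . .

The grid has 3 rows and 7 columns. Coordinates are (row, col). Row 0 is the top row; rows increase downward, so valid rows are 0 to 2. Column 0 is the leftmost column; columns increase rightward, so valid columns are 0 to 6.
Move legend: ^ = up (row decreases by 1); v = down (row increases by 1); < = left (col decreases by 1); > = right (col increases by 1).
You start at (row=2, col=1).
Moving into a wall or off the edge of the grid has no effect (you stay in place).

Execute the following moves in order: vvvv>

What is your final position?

Start: (row=2, col=1)
  [×4]v (down): blocked, stay at (row=2, col=1)
  > (right): (row=2, col=1) -> (row=2, col=2)
Final: (row=2, col=2)

Answer: Final position: (row=2, col=2)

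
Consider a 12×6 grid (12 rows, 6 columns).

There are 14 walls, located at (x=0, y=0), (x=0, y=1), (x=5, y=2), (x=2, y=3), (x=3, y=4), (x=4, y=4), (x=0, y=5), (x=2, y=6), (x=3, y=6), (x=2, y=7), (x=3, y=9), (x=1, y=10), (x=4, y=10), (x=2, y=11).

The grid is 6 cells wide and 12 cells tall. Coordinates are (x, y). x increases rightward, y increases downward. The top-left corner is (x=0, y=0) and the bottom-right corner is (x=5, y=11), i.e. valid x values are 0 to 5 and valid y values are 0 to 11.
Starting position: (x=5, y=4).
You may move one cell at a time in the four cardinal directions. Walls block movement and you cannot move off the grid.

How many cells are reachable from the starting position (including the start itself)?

BFS flood-fill from (x=5, y=4):
  Distance 0: (x=5, y=4)
  Distance 1: (x=5, y=3), (x=5, y=5)
  Distance 2: (x=4, y=3), (x=4, y=5), (x=5, y=6)
  Distance 3: (x=4, y=2), (x=3, y=3), (x=3, y=5), (x=4, y=6), (x=5, y=7)
  Distance 4: (x=4, y=1), (x=3, y=2), (x=2, y=5), (x=4, y=7), (x=5, y=8)
  Distance 5: (x=4, y=0), (x=3, y=1), (x=5, y=1), (x=2, y=2), (x=2, y=4), (x=1, y=5), (x=3, y=7), (x=4, y=8), (x=5, y=9)
  Distance 6: (x=3, y=0), (x=5, y=0), (x=2, y=1), (x=1, y=2), (x=1, y=4), (x=1, y=6), (x=3, y=8), (x=4, y=9), (x=5, y=10)
  Distance 7: (x=2, y=0), (x=1, y=1), (x=0, y=2), (x=1, y=3), (x=0, y=4), (x=0, y=6), (x=1, y=7), (x=2, y=8), (x=5, y=11)
  Distance 8: (x=1, y=0), (x=0, y=3), (x=0, y=7), (x=1, y=8), (x=2, y=9), (x=4, y=11)
  Distance 9: (x=0, y=8), (x=1, y=9), (x=2, y=10), (x=3, y=11)
  Distance 10: (x=0, y=9), (x=3, y=10)
  Distance 11: (x=0, y=10)
  Distance 12: (x=0, y=11)
  Distance 13: (x=1, y=11)
Total reachable: 58 (grid has 58 open cells total)

Answer: Reachable cells: 58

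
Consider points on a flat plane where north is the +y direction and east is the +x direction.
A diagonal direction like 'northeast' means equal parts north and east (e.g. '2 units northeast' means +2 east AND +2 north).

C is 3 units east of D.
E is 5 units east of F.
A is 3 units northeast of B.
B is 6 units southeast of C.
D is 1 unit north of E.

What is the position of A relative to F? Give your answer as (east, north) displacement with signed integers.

Answer: A is at (east=17, north=-2) relative to F.

Derivation:
Place F at the origin (east=0, north=0).
  E is 5 units east of F: delta (east=+5, north=+0); E at (east=5, north=0).
  D is 1 unit north of E: delta (east=+0, north=+1); D at (east=5, north=1).
  C is 3 units east of D: delta (east=+3, north=+0); C at (east=8, north=1).
  B is 6 units southeast of C: delta (east=+6, north=-6); B at (east=14, north=-5).
  A is 3 units northeast of B: delta (east=+3, north=+3); A at (east=17, north=-2).
Therefore A relative to F: (east=17, north=-2).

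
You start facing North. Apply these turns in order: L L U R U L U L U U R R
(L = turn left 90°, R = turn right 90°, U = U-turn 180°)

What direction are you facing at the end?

Answer: Final heading: East

Derivation:
Start: North
  L (left (90° counter-clockwise)) -> West
  L (left (90° counter-clockwise)) -> South
  U (U-turn (180°)) -> North
  R (right (90° clockwise)) -> East
  U (U-turn (180°)) -> West
  L (left (90° counter-clockwise)) -> South
  U (U-turn (180°)) -> North
  L (left (90° counter-clockwise)) -> West
  U (U-turn (180°)) -> East
  U (U-turn (180°)) -> West
  R (right (90° clockwise)) -> North
  R (right (90° clockwise)) -> East
Final: East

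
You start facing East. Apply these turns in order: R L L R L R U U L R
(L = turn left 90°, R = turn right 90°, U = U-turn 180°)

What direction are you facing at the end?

Start: East
  R (right (90° clockwise)) -> South
  L (left (90° counter-clockwise)) -> East
  L (left (90° counter-clockwise)) -> North
  R (right (90° clockwise)) -> East
  L (left (90° counter-clockwise)) -> North
  R (right (90° clockwise)) -> East
  U (U-turn (180°)) -> West
  U (U-turn (180°)) -> East
  L (left (90° counter-clockwise)) -> North
  R (right (90° clockwise)) -> East
Final: East

Answer: Final heading: East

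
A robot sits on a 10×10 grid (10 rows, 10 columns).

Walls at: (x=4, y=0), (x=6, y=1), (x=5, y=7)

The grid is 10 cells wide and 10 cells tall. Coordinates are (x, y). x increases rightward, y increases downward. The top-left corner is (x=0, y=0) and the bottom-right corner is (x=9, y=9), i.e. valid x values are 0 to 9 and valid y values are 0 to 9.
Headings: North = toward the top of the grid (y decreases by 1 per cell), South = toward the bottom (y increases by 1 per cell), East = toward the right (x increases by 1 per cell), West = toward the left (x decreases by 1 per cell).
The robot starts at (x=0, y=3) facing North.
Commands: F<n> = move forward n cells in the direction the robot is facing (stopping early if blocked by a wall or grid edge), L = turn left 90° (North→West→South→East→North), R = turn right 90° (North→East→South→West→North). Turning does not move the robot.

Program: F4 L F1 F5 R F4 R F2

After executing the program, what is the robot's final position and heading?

Answer: Final position: (x=2, y=0), facing East

Derivation:
Start: (x=0, y=3), facing North
  F4: move forward 3/4 (blocked), now at (x=0, y=0)
  L: turn left, now facing West
  F1: move forward 0/1 (blocked), now at (x=0, y=0)
  F5: move forward 0/5 (blocked), now at (x=0, y=0)
  R: turn right, now facing North
  F4: move forward 0/4 (blocked), now at (x=0, y=0)
  R: turn right, now facing East
  F2: move forward 2, now at (x=2, y=0)
Final: (x=2, y=0), facing East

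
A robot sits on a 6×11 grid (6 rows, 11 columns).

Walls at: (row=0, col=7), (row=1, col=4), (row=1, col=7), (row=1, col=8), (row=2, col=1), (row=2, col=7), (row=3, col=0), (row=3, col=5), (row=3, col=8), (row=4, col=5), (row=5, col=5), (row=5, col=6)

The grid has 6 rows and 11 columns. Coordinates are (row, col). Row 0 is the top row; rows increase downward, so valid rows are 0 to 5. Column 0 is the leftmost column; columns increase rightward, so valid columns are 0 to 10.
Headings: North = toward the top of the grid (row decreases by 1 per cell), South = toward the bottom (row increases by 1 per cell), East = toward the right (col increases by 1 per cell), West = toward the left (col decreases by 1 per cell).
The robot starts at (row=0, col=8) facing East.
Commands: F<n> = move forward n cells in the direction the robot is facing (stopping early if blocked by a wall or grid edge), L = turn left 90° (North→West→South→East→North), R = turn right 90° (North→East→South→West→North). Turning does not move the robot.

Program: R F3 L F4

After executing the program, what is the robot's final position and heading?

Answer: Final position: (row=0, col=10), facing East

Derivation:
Start: (row=0, col=8), facing East
  R: turn right, now facing South
  F3: move forward 0/3 (blocked), now at (row=0, col=8)
  L: turn left, now facing East
  F4: move forward 2/4 (blocked), now at (row=0, col=10)
Final: (row=0, col=10), facing East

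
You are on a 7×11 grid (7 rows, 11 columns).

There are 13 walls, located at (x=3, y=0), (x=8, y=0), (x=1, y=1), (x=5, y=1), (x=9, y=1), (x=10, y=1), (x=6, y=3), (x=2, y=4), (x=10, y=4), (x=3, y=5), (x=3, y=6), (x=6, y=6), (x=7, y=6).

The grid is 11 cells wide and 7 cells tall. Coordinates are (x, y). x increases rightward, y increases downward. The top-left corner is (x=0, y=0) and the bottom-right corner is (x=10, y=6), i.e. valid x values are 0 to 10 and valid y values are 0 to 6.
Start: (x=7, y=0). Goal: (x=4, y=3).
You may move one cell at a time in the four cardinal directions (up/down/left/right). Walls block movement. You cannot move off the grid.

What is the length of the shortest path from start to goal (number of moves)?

Answer: Shortest path length: 6

Derivation:
BFS from (x=7, y=0) until reaching (x=4, y=3):
  Distance 0: (x=7, y=0)
  Distance 1: (x=6, y=0), (x=7, y=1)
  Distance 2: (x=5, y=0), (x=6, y=1), (x=8, y=1), (x=7, y=2)
  Distance 3: (x=4, y=0), (x=6, y=2), (x=8, y=2), (x=7, y=3)
  Distance 4: (x=4, y=1), (x=5, y=2), (x=9, y=2), (x=8, y=3), (x=7, y=4)
  Distance 5: (x=3, y=1), (x=4, y=2), (x=10, y=2), (x=5, y=3), (x=9, y=3), (x=6, y=4), (x=8, y=4), (x=7, y=5)
  Distance 6: (x=2, y=1), (x=3, y=2), (x=4, y=3), (x=10, y=3), (x=5, y=4), (x=9, y=4), (x=6, y=5), (x=8, y=5)  <- goal reached here
One shortest path (6 moves): (x=7, y=0) -> (x=6, y=0) -> (x=5, y=0) -> (x=4, y=0) -> (x=4, y=1) -> (x=4, y=2) -> (x=4, y=3)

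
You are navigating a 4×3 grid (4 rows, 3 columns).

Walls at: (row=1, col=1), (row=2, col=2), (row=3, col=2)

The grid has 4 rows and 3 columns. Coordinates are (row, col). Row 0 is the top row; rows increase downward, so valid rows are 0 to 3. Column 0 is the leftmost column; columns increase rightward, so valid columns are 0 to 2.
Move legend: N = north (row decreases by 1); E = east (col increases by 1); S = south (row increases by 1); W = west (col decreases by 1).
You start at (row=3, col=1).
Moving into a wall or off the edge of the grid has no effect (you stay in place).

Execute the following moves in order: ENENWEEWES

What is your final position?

Answer: Final position: (row=3, col=1)

Derivation:
Start: (row=3, col=1)
  E (east): blocked, stay at (row=3, col=1)
  N (north): (row=3, col=1) -> (row=2, col=1)
  E (east): blocked, stay at (row=2, col=1)
  N (north): blocked, stay at (row=2, col=1)
  W (west): (row=2, col=1) -> (row=2, col=0)
  E (east): (row=2, col=0) -> (row=2, col=1)
  E (east): blocked, stay at (row=2, col=1)
  W (west): (row=2, col=1) -> (row=2, col=0)
  E (east): (row=2, col=0) -> (row=2, col=1)
  S (south): (row=2, col=1) -> (row=3, col=1)
Final: (row=3, col=1)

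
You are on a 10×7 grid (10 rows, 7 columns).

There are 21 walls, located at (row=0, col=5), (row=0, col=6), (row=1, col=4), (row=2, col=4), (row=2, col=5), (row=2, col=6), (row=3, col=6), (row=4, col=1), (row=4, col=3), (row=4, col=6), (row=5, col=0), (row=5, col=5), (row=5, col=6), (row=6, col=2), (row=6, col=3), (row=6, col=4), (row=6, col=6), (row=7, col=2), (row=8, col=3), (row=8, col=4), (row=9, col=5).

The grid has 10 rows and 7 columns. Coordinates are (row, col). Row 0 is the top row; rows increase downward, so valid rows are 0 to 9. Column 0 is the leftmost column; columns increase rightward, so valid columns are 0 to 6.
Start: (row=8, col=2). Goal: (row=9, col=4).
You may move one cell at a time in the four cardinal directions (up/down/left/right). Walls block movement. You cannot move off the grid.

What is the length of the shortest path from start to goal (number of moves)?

BFS from (row=8, col=2) until reaching (row=9, col=4):
  Distance 0: (row=8, col=2)
  Distance 1: (row=8, col=1), (row=9, col=2)
  Distance 2: (row=7, col=1), (row=8, col=0), (row=9, col=1), (row=9, col=3)
  Distance 3: (row=6, col=1), (row=7, col=0), (row=9, col=0), (row=9, col=4)  <- goal reached here
One shortest path (3 moves): (row=8, col=2) -> (row=9, col=2) -> (row=9, col=3) -> (row=9, col=4)

Answer: Shortest path length: 3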